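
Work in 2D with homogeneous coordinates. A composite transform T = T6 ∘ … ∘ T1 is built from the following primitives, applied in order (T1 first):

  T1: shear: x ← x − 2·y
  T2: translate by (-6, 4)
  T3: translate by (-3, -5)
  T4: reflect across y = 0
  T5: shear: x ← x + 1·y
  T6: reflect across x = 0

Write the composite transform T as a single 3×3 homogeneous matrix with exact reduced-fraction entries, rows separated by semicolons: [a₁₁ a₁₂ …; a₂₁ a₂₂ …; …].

T = [-1 3 8; 0 -1 1; 0 0 1]

T1 = [1 -2 0; 0 1 0; 0 0 1]
T2·T1 = [1 -2 -6; 0 1 4; 0 0 1]
T3·…·T1 = [1 -2 -9; 0 1 -1; 0 0 1]
T4·…·T1 = [1 -2 -9; 0 -1 1; 0 0 1]
T5·…·T1 = [1 -3 -8; 0 -1 1; 0 0 1]
T6·…·T1 = [-1 3 8; 0 -1 1; 0 0 1]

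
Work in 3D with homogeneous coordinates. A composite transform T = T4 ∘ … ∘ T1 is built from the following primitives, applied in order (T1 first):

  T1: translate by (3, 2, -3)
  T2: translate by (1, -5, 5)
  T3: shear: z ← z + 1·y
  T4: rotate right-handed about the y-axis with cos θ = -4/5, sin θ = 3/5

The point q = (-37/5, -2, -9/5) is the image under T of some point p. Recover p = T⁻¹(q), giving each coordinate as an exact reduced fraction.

p = (3, 1, -3)

T1 = [1 0 0 3; 0 1 0 2; 0 0 1 -3; 0 0 0 1]
T2·T1 = [1 0 0 4; 0 1 0 -3; 0 0 1 2; 0 0 0 1]
T3·…·T1 = [1 0 0 4; 0 1 0 -3; 0 1 1 -1; 0 0 0 1]
T4·…·T1 = [-4/5 3/5 3/5 -19/5; 0 1 0 -3; -3/5 -4/5 -4/5 -8/5; 0 0 0 1]
det M = 1; M⁻¹ = [-4/5 0 -3/5 -4; 0 1 0 3; 3/5 -1 -4/5 -2; 0 0 0 1]
M⁻¹ · (-37/5, -2, -9/5)ᵀ = (3, 1, -3)ᵀ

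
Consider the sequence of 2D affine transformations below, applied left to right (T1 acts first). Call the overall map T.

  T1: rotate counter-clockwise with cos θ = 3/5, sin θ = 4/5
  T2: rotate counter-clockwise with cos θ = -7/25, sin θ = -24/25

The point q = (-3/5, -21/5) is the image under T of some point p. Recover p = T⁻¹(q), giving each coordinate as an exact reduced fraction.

p = (3, -3)

T1 = [3/5 -4/5 0; 4/5 3/5 0; 0 0 1]
T2·T1 = [3/5 4/5 0; -4/5 3/5 0; 0 0 1]
det M = 1; M⁻¹ = [3/5 -4/5 0; 4/5 3/5 0; 0 0 1]
M⁻¹ · (-3/5, -21/5)ᵀ = (3, -3)ᵀ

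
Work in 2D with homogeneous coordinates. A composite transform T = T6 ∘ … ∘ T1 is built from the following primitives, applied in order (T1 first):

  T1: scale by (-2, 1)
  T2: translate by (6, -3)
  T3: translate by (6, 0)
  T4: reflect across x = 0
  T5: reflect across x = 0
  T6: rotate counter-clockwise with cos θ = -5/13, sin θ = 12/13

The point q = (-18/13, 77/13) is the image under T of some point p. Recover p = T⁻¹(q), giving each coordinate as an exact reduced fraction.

T1 = [-2 0 0; 0 1 0; 0 0 1]
T2·T1 = [-2 0 6; 0 1 -3; 0 0 1]
T3·…·T1 = [-2 0 12; 0 1 -3; 0 0 1]
T4·…·T1 = [2 0 -12; 0 1 -3; 0 0 1]
T5·…·T1 = [-2 0 12; 0 1 -3; 0 0 1]
T6·…·T1 = [10/13 -12/13 -24/13; -24/13 -5/13 159/13; 0 0 1]
det M = -2; M⁻¹ = [5/26 -6/13 6; -12/13 -5/13 3; 0 0 1]
M⁻¹ · (-18/13, 77/13)ᵀ = (3, 2)ᵀ

p = (3, 2)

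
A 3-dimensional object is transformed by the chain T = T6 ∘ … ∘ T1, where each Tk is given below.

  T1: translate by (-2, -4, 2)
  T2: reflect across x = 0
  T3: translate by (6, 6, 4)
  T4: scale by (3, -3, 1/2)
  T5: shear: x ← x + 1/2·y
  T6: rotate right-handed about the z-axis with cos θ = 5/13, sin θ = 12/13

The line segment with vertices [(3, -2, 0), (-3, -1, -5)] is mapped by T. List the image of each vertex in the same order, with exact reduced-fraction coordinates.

T1 translate by (-2, -4, 2): (3, -2, 0) → (1, -6, 2); (-3, -1, -5) → (-5, -5, -3)
T2 reflect across x = 0: (1, -6, 2) → (-1, -6, 2); (-5, -5, -3) → (5, -5, -3)
T3 translate by (6, 6, 4): (-1, -6, 2) → (5, 0, 6); (5, -5, -3) → (11, 1, 1)
T4 scale by (3, -3, 1/2): (5, 0, 6) → (15, 0, 3); (11, 1, 1) → (33, -3, 1/2)
T5 shear: x ← x + 1/2·y: (15, 0, 3) → (15, 0, 3); (33, -3, 1/2) → (63/2, -3, 1/2)
T6 rotate right-handed about the z-axis with cos θ = 5/13, sin θ = 12/13: (15, 0, 3) → (75/13, 180/13, 3); (63/2, -3, 1/2) → (387/26, 363/13, 1/2)

image vertices: (75/13, 180/13, 3), (387/26, 363/13, 1/2)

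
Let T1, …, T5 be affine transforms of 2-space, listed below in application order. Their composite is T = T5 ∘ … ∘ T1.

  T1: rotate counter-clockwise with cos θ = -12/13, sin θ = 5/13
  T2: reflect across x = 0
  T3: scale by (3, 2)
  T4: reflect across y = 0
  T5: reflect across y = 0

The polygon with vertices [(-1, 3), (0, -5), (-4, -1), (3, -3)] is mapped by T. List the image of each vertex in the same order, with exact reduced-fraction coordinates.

T1 rotate counter-clockwise with cos θ = -12/13, sin θ = 5/13: (-1, 3) → (-3/13, -41/13); (0, -5) → (25/13, 60/13); (-4, -1) → (53/13, -8/13); (3, -3) → (-21/13, 51/13)
T2 reflect across x = 0: (-3/13, -41/13) → (3/13, -41/13); (25/13, 60/13) → (-25/13, 60/13); (53/13, -8/13) → (-53/13, -8/13); (-21/13, 51/13) → (21/13, 51/13)
T3 scale by (3, 2): (3/13, -41/13) → (9/13, -82/13); (-25/13, 60/13) → (-75/13, 120/13); (-53/13, -8/13) → (-159/13, -16/13); (21/13, 51/13) → (63/13, 102/13)
T4 reflect across y = 0: (9/13, -82/13) → (9/13, 82/13); (-75/13, 120/13) → (-75/13, -120/13); (-159/13, -16/13) → (-159/13, 16/13); (63/13, 102/13) → (63/13, -102/13)
T5 reflect across y = 0: (9/13, 82/13) → (9/13, -82/13); (-75/13, -120/13) → (-75/13, 120/13); (-159/13, 16/13) → (-159/13, -16/13); (63/13, -102/13) → (63/13, 102/13)

image vertices: (9/13, -82/13), (-75/13, 120/13), (-159/13, -16/13), (63/13, 102/13)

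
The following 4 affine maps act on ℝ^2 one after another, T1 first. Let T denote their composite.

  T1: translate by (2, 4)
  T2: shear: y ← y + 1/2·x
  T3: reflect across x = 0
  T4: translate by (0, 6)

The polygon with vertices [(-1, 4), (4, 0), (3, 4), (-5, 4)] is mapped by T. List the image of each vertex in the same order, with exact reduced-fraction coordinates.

image vertices: (-1, 29/2), (-6, 13), (-5, 33/2), (3, 25/2)

T1 translate by (2, 4): (-1, 4) → (1, 8); (4, 0) → (6, 4); (3, 4) → (5, 8); (-5, 4) → (-3, 8)
T2 shear: y ← y + 1/2·x: (1, 8) → (1, 17/2); (6, 4) → (6, 7); (5, 8) → (5, 21/2); (-3, 8) → (-3, 13/2)
T3 reflect across x = 0: (1, 17/2) → (-1, 17/2); (6, 7) → (-6, 7); (5, 21/2) → (-5, 21/2); (-3, 13/2) → (3, 13/2)
T4 translate by (0, 6): (-1, 17/2) → (-1, 29/2); (-6, 7) → (-6, 13); (-5, 21/2) → (-5, 33/2); (3, 13/2) → (3, 25/2)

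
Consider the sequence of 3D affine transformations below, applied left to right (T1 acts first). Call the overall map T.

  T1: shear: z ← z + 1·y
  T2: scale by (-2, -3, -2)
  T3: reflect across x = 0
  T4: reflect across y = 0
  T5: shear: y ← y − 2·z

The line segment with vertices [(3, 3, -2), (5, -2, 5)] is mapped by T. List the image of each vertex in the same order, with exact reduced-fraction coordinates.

image vertices: (6, 13, -2), (10, 6, -6)

T1 shear: z ← z + 1·y: (3, 3, -2) → (3, 3, 1); (5, -2, 5) → (5, -2, 3)
T2 scale by (-2, -3, -2): (3, 3, 1) → (-6, -9, -2); (5, -2, 3) → (-10, 6, -6)
T3 reflect across x = 0: (-6, -9, -2) → (6, -9, -2); (-10, 6, -6) → (10, 6, -6)
T4 reflect across y = 0: (6, -9, -2) → (6, 9, -2); (10, 6, -6) → (10, -6, -6)
T5 shear: y ← y − 2·z: (6, 9, -2) → (6, 13, -2); (10, -6, -6) → (10, 6, -6)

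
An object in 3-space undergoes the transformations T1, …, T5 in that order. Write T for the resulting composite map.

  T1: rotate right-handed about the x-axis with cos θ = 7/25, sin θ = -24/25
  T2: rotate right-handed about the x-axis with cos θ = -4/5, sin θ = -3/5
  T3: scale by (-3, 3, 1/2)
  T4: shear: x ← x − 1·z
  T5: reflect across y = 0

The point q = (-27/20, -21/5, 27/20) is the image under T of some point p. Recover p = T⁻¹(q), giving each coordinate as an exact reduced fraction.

T1 = [1 0 0 0; 0 7/25 24/25 0; 0 -24/25 7/25 0; 0 0 0 1]
T2·T1 = [1 0 0 0; 0 -4/5 -3/5 0; 0 3/5 -4/5 0; 0 0 0 1]
T3·…·T1 = [-3 0 0 0; 0 -12/5 -9/5 0; 0 3/10 -2/5 0; 0 0 0 1]
T4·…·T1 = [-3 -3/10 2/5 0; 0 -12/5 -9/5 0; 0 3/10 -2/5 0; 0 0 0 1]
T5·…·T1 = [-3 -3/10 2/5 0; 0 12/5 9/5 0; 0 3/10 -2/5 0; 0 0 0 1]
det M = 9/2; M⁻¹ = [-1/3 0 -1/3 0; 0 4/15 6/5 0; 0 1/5 -8/5 0; 0 0 0 1]
M⁻¹ · (-27/20, -21/5, 27/20)ᵀ = (0, 1/2, -3)ᵀ

p = (0, 1/2, -3)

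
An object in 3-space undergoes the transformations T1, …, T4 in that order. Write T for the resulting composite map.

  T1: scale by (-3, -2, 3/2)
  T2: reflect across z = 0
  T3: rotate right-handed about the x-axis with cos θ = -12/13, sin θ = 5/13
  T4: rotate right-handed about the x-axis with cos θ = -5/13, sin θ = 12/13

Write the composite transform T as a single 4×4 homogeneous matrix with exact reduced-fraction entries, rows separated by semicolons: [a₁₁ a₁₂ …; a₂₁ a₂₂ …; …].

T = [-3 0 0 0; 0 0 -3/2 0; 0 2 0 0; 0 0 0 1]

T1 = [-3 0 0 0; 0 -2 0 0; 0 0 3/2 0; 0 0 0 1]
T2·T1 = [-3 0 0 0; 0 -2 0 0; 0 0 -3/2 0; 0 0 0 1]
T3·…·T1 = [-3 0 0 0; 0 24/13 15/26 0; 0 -10/13 18/13 0; 0 0 0 1]
T4·…·T1 = [-3 0 0 0; 0 0 -3/2 0; 0 2 0 0; 0 0 0 1]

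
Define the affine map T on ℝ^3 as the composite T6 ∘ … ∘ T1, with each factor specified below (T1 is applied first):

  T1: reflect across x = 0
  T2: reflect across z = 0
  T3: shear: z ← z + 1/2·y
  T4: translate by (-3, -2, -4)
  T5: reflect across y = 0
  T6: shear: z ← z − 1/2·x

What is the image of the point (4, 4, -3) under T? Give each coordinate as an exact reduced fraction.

T(p) = (-7, -2, 9/2)

T1 reflect across x = 0: (4, 4, -3) → (-4, 4, -3)
T2 reflect across z = 0: (-4, 4, -3) → (-4, 4, 3)
T3 shear: z ← z + 1/2·y: (-4, 4, 3) → (-4, 4, 5)
T4 translate by (-3, -2, -4): (-4, 4, 5) → (-7, 2, 1)
T5 reflect across y = 0: (-7, 2, 1) → (-7, -2, 1)
T6 shear: z ← z − 1/2·x: (-7, -2, 1) → (-7, -2, 9/2)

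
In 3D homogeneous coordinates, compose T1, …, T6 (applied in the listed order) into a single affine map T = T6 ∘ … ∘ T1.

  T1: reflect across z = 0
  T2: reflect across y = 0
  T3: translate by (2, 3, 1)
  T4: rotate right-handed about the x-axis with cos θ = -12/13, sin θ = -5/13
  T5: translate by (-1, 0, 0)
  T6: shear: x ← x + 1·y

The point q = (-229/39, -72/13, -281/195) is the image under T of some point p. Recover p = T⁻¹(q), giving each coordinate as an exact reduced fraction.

T1 = [1 0 0 0; 0 1 0 0; 0 0 -1 0; 0 0 0 1]
T2·T1 = [1 0 0 0; 0 -1 0 0; 0 0 -1 0; 0 0 0 1]
T3·…·T1 = [1 0 0 2; 0 -1 0 3; 0 0 -1 1; 0 0 0 1]
T4·…·T1 = [1 0 0 2; 0 12/13 -5/13 -31/13; 0 5/13 12/13 -27/13; 0 0 0 1]
T5·…·T1 = [1 0 0 1; 0 12/13 -5/13 -31/13; 0 5/13 12/13 -27/13; 0 0 0 1]
T6·…·T1 = [1 12/13 -5/13 -18/13; 0 12/13 -5/13 -31/13; 0 5/13 12/13 -27/13; 0 0 0 1]
det M = 1; M⁻¹ = [1 -1 0 -1; 0 12/13 5/13 3; 0 -5/13 12/13 1; 0 0 0 1]
M⁻¹ · (-229/39, -72/13, -281/195)ᵀ = (-4/3, -8/3, 9/5)ᵀ

p = (-4/3, -8/3, 9/5)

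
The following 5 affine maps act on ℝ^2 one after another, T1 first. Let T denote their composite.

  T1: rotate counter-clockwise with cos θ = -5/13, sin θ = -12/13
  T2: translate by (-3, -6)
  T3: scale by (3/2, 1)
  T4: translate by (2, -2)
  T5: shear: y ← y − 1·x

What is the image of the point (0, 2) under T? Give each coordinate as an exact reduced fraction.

T(p) = (7/26, -235/26)

T1 rotate counter-clockwise with cos θ = -5/13, sin θ = -12/13: (0, 2) → (24/13, -10/13)
T2 translate by (-3, -6): (24/13, -10/13) → (-15/13, -88/13)
T3 scale by (3/2, 1): (-15/13, -88/13) → (-45/26, -88/13)
T4 translate by (2, -2): (-45/26, -88/13) → (7/26, -114/13)
T5 shear: y ← y − 1·x: (7/26, -114/13) → (7/26, -235/26)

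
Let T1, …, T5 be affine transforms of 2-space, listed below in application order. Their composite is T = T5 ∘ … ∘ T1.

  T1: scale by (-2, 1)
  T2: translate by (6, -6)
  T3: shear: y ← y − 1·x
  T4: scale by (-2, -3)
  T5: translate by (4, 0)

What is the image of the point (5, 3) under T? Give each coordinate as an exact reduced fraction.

T1 scale by (-2, 1): (5, 3) → (-10, 3)
T2 translate by (6, -6): (-10, 3) → (-4, -3)
T3 shear: y ← y − 1·x: (-4, -3) → (-4, 1)
T4 scale by (-2, -3): (-4, 1) → (8, -3)
T5 translate by (4, 0): (8, -3) → (12, -3)

T(p) = (12, -3)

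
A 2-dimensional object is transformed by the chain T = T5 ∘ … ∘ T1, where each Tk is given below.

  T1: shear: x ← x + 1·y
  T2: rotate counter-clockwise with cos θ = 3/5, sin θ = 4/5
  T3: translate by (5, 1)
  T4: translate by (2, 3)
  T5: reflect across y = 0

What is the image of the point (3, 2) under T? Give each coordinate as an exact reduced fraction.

T(p) = (42/5, -46/5)

T1 shear: x ← x + 1·y: (3, 2) → (5, 2)
T2 rotate counter-clockwise with cos θ = 3/5, sin θ = 4/5: (5, 2) → (7/5, 26/5)
T3 translate by (5, 1): (7/5, 26/5) → (32/5, 31/5)
T4 translate by (2, 3): (32/5, 31/5) → (42/5, 46/5)
T5 reflect across y = 0: (42/5, 46/5) → (42/5, -46/5)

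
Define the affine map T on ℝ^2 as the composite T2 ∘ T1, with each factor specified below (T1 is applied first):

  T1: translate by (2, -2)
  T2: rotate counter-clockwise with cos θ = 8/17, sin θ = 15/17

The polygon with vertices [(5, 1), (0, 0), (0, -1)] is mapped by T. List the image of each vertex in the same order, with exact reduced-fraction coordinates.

image vertices: (71/17, 97/17), (46/17, 14/17), (61/17, 6/17)

T1 translate by (2, -2): (5, 1) → (7, -1); (0, 0) → (2, -2); (0, -1) → (2, -3)
T2 rotate counter-clockwise with cos θ = 8/17, sin θ = 15/17: (7, -1) → (71/17, 97/17); (2, -2) → (46/17, 14/17); (2, -3) → (61/17, 6/17)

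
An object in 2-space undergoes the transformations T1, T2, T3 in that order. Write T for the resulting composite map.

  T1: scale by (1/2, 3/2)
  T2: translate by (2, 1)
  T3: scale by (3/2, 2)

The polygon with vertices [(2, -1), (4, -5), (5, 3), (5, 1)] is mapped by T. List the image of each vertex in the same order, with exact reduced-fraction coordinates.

image vertices: (9/2, -1), (6, -13), (27/4, 11), (27/4, 5)

T1 scale by (1/2, 3/2): (2, -1) → (1, -3/2); (4, -5) → (2, -15/2); (5, 3) → (5/2, 9/2); (5, 1) → (5/2, 3/2)
T2 translate by (2, 1): (1, -3/2) → (3, -1/2); (2, -15/2) → (4, -13/2); (5/2, 9/2) → (9/2, 11/2); (5/2, 3/2) → (9/2, 5/2)
T3 scale by (3/2, 2): (3, -1/2) → (9/2, -1); (4, -13/2) → (6, -13); (9/2, 11/2) → (27/4, 11); (9/2, 5/2) → (27/4, 5)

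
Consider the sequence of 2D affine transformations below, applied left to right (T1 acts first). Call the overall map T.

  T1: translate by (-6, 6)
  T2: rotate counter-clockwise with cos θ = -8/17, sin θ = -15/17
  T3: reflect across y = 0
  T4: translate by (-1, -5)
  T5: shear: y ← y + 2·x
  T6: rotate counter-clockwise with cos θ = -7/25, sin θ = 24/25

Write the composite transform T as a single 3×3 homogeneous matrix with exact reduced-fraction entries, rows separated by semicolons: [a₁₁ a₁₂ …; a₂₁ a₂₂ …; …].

T1 = [1 0 -6; 0 1 6; 0 0 1]
T2·T1 = [-8/17 15/17 138/17; -15/17 -8/17 42/17; 0 0 1]
T3·…·T1 = [-8/17 15/17 138/17; 15/17 8/17 -42/17; 0 0 1]
T4·…·T1 = [-8/17 15/17 121/17; 15/17 8/17 -127/17; 0 0 1]
T5·…·T1 = [-8/17 15/17 121/17; -1/17 38/17 115/17; 0 0 1]
T6·…·T1 = [16/85 -1017/425 -3607/425; -37/85 94/425 2099/425; 0 0 1]

T = [16/85 -1017/425 -3607/425; -37/85 94/425 2099/425; 0 0 1]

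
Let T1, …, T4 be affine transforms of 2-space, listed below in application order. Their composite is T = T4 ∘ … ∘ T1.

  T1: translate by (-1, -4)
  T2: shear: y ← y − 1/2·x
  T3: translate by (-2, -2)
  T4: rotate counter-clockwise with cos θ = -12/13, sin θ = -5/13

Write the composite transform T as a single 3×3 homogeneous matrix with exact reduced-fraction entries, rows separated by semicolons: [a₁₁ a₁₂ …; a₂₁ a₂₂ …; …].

T1 = [1 0 -1; 0 1 -4; 0 0 1]
T2·T1 = [1 0 -1; -1/2 1 -7/2; 0 0 1]
T3·…·T1 = [1 0 -3; -1/2 1 -11/2; 0 0 1]
T4·…·T1 = [-29/26 5/13 17/26; 1/13 -12/13 81/13; 0 0 1]

T = [-29/26 5/13 17/26; 1/13 -12/13 81/13; 0 0 1]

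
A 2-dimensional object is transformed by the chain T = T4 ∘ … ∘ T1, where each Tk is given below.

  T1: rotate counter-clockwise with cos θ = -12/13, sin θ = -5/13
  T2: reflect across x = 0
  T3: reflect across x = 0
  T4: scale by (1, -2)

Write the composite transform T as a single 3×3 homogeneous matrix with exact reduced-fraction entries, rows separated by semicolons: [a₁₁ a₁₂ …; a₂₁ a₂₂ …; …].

T1 = [-12/13 5/13 0; -5/13 -12/13 0; 0 0 1]
T2·T1 = [12/13 -5/13 0; -5/13 -12/13 0; 0 0 1]
T3·…·T1 = [-12/13 5/13 0; -5/13 -12/13 0; 0 0 1]
T4·…·T1 = [-12/13 5/13 0; 10/13 24/13 0; 0 0 1]

T = [-12/13 5/13 0; 10/13 24/13 0; 0 0 1]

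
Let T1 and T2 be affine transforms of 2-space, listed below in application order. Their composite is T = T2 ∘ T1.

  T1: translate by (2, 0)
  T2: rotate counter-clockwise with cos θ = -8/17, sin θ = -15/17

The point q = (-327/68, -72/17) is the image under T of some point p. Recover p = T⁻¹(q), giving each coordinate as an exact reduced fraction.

p = (4, -9/4)

T1 = [1 0 2; 0 1 0; 0 0 1]
T2·T1 = [-8/17 15/17 -16/17; -15/17 -8/17 -30/17; 0 0 1]
det M = 1; M⁻¹ = [-8/17 -15/17 -2; 15/17 -8/17 0; 0 0 1]
M⁻¹ · (-327/68, -72/17)ᵀ = (4, -9/4)ᵀ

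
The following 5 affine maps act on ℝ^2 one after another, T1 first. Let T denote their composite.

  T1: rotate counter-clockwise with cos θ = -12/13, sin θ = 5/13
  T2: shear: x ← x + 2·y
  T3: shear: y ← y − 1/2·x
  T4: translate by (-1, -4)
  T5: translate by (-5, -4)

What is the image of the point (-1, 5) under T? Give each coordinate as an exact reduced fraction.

T(p) = (-17, -15/2)

T1 rotate counter-clockwise with cos θ = -12/13, sin θ = 5/13: (-1, 5) → (-1, -5)
T2 shear: x ← x + 2·y: (-1, -5) → (-11, -5)
T3 shear: y ← y − 1/2·x: (-11, -5) → (-11, 1/2)
T4 translate by (-1, -4): (-11, 1/2) → (-12, -7/2)
T5 translate by (-5, -4): (-12, -7/2) → (-17, -15/2)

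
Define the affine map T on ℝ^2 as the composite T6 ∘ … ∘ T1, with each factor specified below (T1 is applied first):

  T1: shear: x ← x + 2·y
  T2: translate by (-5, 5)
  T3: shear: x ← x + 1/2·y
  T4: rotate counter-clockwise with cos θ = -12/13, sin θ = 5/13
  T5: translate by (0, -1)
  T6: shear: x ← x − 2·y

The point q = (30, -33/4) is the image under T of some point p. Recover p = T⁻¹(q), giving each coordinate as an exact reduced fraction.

p = (-4, -7/2)

T1 = [1 2 0; 0 1 0; 0 0 1]
T2·T1 = [1 2 -5; 0 1 5; 0 0 1]
T3·…·T1 = [1 5/2 -5/2; 0 1 5; 0 0 1]
T4·…·T1 = [-12/13 -35/13 5/13; 5/13 1/26 -145/26; 0 0 1]
T5·…·T1 = [-12/13 -35/13 5/13; 5/13 1/26 -171/26; 0 0 1]
T6·…·T1 = [-22/13 -36/13 176/13; 5/13 1/26 -171/26; 0 0 1]
det M = 1; M⁻¹ = [1/26 36/13 230/13; -5/13 -22/13 -77/13; 0 0 1]
M⁻¹ · (30, -33/4)ᵀ = (-4, -7/2)ᵀ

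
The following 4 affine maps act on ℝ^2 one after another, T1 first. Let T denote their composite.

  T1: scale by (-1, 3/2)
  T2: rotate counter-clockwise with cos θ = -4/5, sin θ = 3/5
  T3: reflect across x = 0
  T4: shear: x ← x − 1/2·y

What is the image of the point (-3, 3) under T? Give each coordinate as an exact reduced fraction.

T(p) = (6, -9/5)

T1 scale by (-1, 3/2): (-3, 3) → (3, 9/2)
T2 rotate counter-clockwise with cos θ = -4/5, sin θ = 3/5: (3, 9/2) → (-51/10, -9/5)
T3 reflect across x = 0: (-51/10, -9/5) → (51/10, -9/5)
T4 shear: x ← x − 1/2·y: (51/10, -9/5) → (6, -9/5)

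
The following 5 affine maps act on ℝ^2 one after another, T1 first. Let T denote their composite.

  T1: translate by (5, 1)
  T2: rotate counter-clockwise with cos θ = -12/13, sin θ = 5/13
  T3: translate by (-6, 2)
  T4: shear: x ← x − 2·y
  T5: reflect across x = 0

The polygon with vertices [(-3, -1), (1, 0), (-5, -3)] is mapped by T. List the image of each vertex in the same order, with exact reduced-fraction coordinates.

image vertices: (174/13, 36/13), (243/13, 44/13), (168/13, 50/13)

T1 translate by (5, 1): (-3, -1) → (2, 0); (1, 0) → (6, 1); (-5, -3) → (0, -2)
T2 rotate counter-clockwise with cos θ = -12/13, sin θ = 5/13: (2, 0) → (-24/13, 10/13); (6, 1) → (-77/13, 18/13); (0, -2) → (10/13, 24/13)
T3 translate by (-6, 2): (-24/13, 10/13) → (-102/13, 36/13); (-77/13, 18/13) → (-155/13, 44/13); (10/13, 24/13) → (-68/13, 50/13)
T4 shear: x ← x − 2·y: (-102/13, 36/13) → (-174/13, 36/13); (-155/13, 44/13) → (-243/13, 44/13); (-68/13, 50/13) → (-168/13, 50/13)
T5 reflect across x = 0: (-174/13, 36/13) → (174/13, 36/13); (-243/13, 44/13) → (243/13, 44/13); (-168/13, 50/13) → (168/13, 50/13)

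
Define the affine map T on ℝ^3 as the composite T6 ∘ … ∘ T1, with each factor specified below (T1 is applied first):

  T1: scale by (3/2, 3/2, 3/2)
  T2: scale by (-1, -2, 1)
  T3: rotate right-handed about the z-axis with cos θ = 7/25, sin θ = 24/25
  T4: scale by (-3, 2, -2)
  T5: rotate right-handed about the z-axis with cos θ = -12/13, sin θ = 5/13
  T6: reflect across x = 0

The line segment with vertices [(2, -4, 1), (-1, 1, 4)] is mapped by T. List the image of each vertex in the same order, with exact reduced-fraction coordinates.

image vertices: (11244/325, 4347/325, -3), (-564/65, -639/130, -12)

T1 scale by (3/2, 3/2, 3/2): (2, -4, 1) → (3, -6, 3/2); (-1, 1, 4) → (-3/2, 3/2, 6)
T2 scale by (-1, -2, 1): (3, -6, 3/2) → (-3, 12, 3/2); (-3/2, 3/2, 6) → (3/2, -3, 6)
T3 rotate right-handed about the z-axis with cos θ = 7/25, sin θ = 24/25: (-3, 12, 3/2) → (-309/25, 12/25, 3/2); (3/2, -3, 6) → (33/10, 3/5, 6)
T4 scale by (-3, 2, -2): (-309/25, 12/25, 3/2) → (927/25, 24/25, -3); (33/10, 3/5, 6) → (-99/10, 6/5, -12)
T5 rotate right-handed about the z-axis with cos θ = -12/13, sin θ = 5/13: (927/25, 24/25, -3) → (-11244/325, 4347/325, -3); (-99/10, 6/5, -12) → (564/65, -639/130, -12)
T6 reflect across x = 0: (-11244/325, 4347/325, -3) → (11244/325, 4347/325, -3); (564/65, -639/130, -12) → (-564/65, -639/130, -12)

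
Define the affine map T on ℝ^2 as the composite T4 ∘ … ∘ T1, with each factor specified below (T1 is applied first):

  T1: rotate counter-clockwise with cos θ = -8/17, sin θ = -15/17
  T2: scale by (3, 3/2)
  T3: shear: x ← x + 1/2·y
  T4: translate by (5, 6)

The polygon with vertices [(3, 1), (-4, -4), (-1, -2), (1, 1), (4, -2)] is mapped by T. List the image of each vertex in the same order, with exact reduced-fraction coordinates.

image vertices: (73/68, 45/34), (70/17, 240/17), (169/68, 297/34), (355/68, 135/34), (-134/17, 36/17)

T1 rotate counter-clockwise with cos θ = -8/17, sin θ = -15/17: (3, 1) → (-9/17, -53/17); (-4, -4) → (-28/17, 92/17); (-1, -2) → (-22/17, 31/17); (1, 1) → (7/17, -23/17); (4, -2) → (-62/17, -44/17)
T2 scale by (3, 3/2): (-9/17, -53/17) → (-27/17, -159/34); (-28/17, 92/17) → (-84/17, 138/17); (-22/17, 31/17) → (-66/17, 93/34); (7/17, -23/17) → (21/17, -69/34); (-62/17, -44/17) → (-186/17, -66/17)
T3 shear: x ← x + 1/2·y: (-27/17, -159/34) → (-267/68, -159/34); (-84/17, 138/17) → (-15/17, 138/17); (-66/17, 93/34) → (-171/68, 93/34); (21/17, -69/34) → (15/68, -69/34); (-186/17, -66/17) → (-219/17, -66/17)
T4 translate by (5, 6): (-267/68, -159/34) → (73/68, 45/34); (-15/17, 138/17) → (70/17, 240/17); (-171/68, 93/34) → (169/68, 297/34); (15/68, -69/34) → (355/68, 135/34); (-219/17, -66/17) → (-134/17, 36/17)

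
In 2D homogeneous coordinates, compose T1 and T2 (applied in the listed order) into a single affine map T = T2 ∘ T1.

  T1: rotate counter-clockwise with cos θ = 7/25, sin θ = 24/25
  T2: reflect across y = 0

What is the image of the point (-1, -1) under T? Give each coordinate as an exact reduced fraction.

T1 rotate counter-clockwise with cos θ = 7/25, sin θ = 24/25: (-1, -1) → (17/25, -31/25)
T2 reflect across y = 0: (17/25, -31/25) → (17/25, 31/25)

T(p) = (17/25, 31/25)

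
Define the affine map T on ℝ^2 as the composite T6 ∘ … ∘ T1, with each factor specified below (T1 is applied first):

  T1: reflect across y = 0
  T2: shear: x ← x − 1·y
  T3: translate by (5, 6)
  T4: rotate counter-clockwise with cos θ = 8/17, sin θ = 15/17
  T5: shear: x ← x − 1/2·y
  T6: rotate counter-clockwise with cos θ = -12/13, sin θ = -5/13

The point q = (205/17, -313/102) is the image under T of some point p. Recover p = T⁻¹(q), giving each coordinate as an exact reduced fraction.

T1 = [1 0 0; 0 -1 0; 0 0 1]
T2·T1 = [1 1 0; 0 -1 0; 0 0 1]
T3·…·T1 = [1 1 5; 0 -1 6; 0 0 1]
T4·…·T1 = [8/17 23/17 -50/17; 15/17 7/17 123/17; 0 0 1]
T5·…·T1 = [1/34 39/34 -223/34; 15/17 7/17 123/17; 0 0 1]
T6·…·T1 = [69/221 -199/221 1953/221; -365/442 -363/442 -1837/442; 0 0 1]
det M = -1; M⁻¹ = [363/442 -199/221 -11; -365/442 -69/221 6; 0 0 1]
M⁻¹ · (205/17, -313/102)ᵀ = (5/3, -3)ᵀ

p = (5/3, -3)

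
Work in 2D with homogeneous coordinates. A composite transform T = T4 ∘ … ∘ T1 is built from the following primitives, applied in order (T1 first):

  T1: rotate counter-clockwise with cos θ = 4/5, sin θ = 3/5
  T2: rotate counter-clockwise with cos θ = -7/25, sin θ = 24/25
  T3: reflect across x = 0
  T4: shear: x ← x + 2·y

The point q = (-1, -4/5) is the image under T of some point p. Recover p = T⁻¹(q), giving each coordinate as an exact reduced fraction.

p = (0, 1)

T1 = [4/5 -3/5 0; 3/5 4/5 0; 0 0 1]
T2·T1 = [-4/5 -3/5 0; 3/5 -4/5 0; 0 0 1]
T3·…·T1 = [4/5 3/5 0; 3/5 -4/5 0; 0 0 1]
T4·…·T1 = [2 -1 0; 3/5 -4/5 0; 0 0 1]
det M = -1; M⁻¹ = [4/5 -1 0; 3/5 -2 0; 0 0 1]
M⁻¹ · (-1, -4/5)ᵀ = (0, 1)ᵀ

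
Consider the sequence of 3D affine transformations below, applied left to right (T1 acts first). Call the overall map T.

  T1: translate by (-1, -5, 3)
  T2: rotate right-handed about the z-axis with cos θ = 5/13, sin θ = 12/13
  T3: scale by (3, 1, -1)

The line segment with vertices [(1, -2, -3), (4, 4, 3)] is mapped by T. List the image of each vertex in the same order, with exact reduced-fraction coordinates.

image vertices: (252/13, -35/13, 0), (81/13, 31/13, -6)

T1 translate by (-1, -5, 3): (1, -2, -3) → (0, -7, 0); (4, 4, 3) → (3, -1, 6)
T2 rotate right-handed about the z-axis with cos θ = 5/13, sin θ = 12/13: (0, -7, 0) → (84/13, -35/13, 0); (3, -1, 6) → (27/13, 31/13, 6)
T3 scale by (3, 1, -1): (84/13, -35/13, 0) → (252/13, -35/13, 0); (27/13, 31/13, 6) → (81/13, 31/13, -6)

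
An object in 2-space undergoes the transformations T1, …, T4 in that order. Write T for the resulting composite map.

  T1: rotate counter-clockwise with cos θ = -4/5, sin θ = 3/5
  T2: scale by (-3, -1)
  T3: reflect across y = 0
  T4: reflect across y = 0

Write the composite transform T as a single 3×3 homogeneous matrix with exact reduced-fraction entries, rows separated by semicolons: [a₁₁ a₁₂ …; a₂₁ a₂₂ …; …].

T = [12/5 9/5 0; -3/5 4/5 0; 0 0 1]

T1 = [-4/5 -3/5 0; 3/5 -4/5 0; 0 0 1]
T2·T1 = [12/5 9/5 0; -3/5 4/5 0; 0 0 1]
T3·…·T1 = [12/5 9/5 0; 3/5 -4/5 0; 0 0 1]
T4·…·T1 = [12/5 9/5 0; -3/5 4/5 0; 0 0 1]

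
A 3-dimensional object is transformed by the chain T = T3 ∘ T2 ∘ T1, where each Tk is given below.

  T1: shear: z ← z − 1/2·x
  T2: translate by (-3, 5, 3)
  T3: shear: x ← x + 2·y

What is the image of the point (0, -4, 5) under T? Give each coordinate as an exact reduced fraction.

T1 shear: z ← z − 1/2·x: (0, -4, 5) → (0, -4, 5)
T2 translate by (-3, 5, 3): (0, -4, 5) → (-3, 1, 8)
T3 shear: x ← x + 2·y: (-3, 1, 8) → (-1, 1, 8)

T(p) = (-1, 1, 8)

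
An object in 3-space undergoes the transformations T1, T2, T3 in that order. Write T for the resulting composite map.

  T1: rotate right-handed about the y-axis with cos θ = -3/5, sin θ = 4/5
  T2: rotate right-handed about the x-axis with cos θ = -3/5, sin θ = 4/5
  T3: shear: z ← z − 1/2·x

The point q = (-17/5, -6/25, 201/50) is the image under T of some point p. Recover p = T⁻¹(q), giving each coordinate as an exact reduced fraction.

p = (3, 2, -2)

T1 = [-3/5 0 4/5 0; 0 1 0 0; -4/5 0 -3/5 0; 0 0 0 1]
T2·T1 = [-3/5 0 4/5 0; 16/25 -3/5 12/25 0; 12/25 4/5 9/25 0; 0 0 0 1]
T3·…·T1 = [-3/5 0 4/5 0; 16/25 -3/5 12/25 0; 39/50 4/5 -1/25 0; 0 0 0 1]
det M = 1; M⁻¹ = [-9/25 16/25 12/25 0; 2/5 -3/5 4/5 0; 49/50 12/25 9/25 0; 0 0 0 1]
M⁻¹ · (-17/5, -6/25, 201/50)ᵀ = (3, 2, -2)ᵀ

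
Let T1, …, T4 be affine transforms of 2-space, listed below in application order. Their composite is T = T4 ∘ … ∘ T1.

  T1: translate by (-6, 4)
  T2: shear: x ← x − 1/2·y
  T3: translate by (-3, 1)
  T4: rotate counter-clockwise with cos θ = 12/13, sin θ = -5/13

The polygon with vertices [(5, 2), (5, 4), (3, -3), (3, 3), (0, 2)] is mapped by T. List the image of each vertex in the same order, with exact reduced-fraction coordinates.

T1 translate by (-6, 4): (5, 2) → (-1, 6); (5, 4) → (-1, 8); (3, -3) → (-3, 1); (3, 3) → (-3, 7); (0, 2) → (-6, 6)
T2 shear: x ← x − 1/2·y: (-1, 6) → (-4, 6); (-1, 8) → (-5, 8); (-3, 1) → (-7/2, 1); (-3, 7) → (-13/2, 7); (-6, 6) → (-9, 6)
T3 translate by (-3, 1): (-4, 6) → (-7, 7); (-5, 8) → (-8, 9); (-7/2, 1) → (-13/2, 2); (-13/2, 7) → (-19/2, 8); (-9, 6) → (-12, 7)
T4 rotate counter-clockwise with cos θ = 12/13, sin θ = -5/13: (-7, 7) → (-49/13, 119/13); (-8, 9) → (-51/13, 148/13); (-13/2, 2) → (-68/13, 113/26); (-19/2, 8) → (-74/13, 287/26); (-12, 7) → (-109/13, 144/13)

image vertices: (-49/13, 119/13), (-51/13, 148/13), (-68/13, 113/26), (-74/13, 287/26), (-109/13, 144/13)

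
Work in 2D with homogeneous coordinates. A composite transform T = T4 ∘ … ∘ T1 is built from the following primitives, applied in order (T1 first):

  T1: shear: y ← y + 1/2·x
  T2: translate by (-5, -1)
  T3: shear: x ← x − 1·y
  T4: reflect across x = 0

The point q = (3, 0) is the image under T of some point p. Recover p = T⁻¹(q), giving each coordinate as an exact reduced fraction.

T1 = [1 0 0; 1/2 1 0; 0 0 1]
T2·T1 = [1 0 -5; 1/2 1 -1; 0 0 1]
T3·…·T1 = [1/2 -1 -4; 1/2 1 -1; 0 0 1]
T4·…·T1 = [-1/2 1 4; 1/2 1 -1; 0 0 1]
det M = -1; M⁻¹ = [-1 1 5; 1/2 1/2 -3/2; 0 0 1]
M⁻¹ · (3, 0)ᵀ = (2, 0)ᵀ

p = (2, 0)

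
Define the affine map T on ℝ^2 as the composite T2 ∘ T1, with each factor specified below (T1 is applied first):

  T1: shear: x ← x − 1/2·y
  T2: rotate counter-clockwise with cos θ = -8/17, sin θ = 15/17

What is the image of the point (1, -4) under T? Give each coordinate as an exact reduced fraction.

T(p) = (36/17, 77/17)

T1 shear: x ← x − 1/2·y: (1, -4) → (3, -4)
T2 rotate counter-clockwise with cos θ = -8/17, sin θ = 15/17: (3, -4) → (36/17, 77/17)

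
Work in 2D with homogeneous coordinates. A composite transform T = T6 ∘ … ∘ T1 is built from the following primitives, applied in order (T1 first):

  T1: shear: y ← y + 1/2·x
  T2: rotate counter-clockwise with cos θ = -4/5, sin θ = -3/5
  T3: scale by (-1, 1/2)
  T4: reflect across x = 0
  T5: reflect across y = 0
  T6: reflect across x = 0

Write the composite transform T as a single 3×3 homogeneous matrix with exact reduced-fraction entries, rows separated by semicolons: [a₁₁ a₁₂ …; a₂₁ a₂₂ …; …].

T1 = [1 0 0; 1/2 1 0; 0 0 1]
T2·T1 = [-1/2 3/5 0; -1 -4/5 0; 0 0 1]
T3·…·T1 = [1/2 -3/5 0; -1/2 -2/5 0; 0 0 1]
T4·…·T1 = [-1/2 3/5 0; -1/2 -2/5 0; 0 0 1]
T5·…·T1 = [-1/2 3/5 0; 1/2 2/5 0; 0 0 1]
T6·…·T1 = [1/2 -3/5 0; 1/2 2/5 0; 0 0 1]

T = [1/2 -3/5 0; 1/2 2/5 0; 0 0 1]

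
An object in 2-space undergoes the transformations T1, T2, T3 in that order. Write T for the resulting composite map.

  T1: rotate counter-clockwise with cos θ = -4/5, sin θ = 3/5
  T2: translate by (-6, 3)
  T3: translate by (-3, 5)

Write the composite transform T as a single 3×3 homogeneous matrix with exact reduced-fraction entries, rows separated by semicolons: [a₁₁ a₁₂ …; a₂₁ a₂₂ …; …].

T = [-4/5 -3/5 -9; 3/5 -4/5 8; 0 0 1]

T1 = [-4/5 -3/5 0; 3/5 -4/5 0; 0 0 1]
T2·T1 = [-4/5 -3/5 -6; 3/5 -4/5 3; 0 0 1]
T3·…·T1 = [-4/5 -3/5 -9; 3/5 -4/5 8; 0 0 1]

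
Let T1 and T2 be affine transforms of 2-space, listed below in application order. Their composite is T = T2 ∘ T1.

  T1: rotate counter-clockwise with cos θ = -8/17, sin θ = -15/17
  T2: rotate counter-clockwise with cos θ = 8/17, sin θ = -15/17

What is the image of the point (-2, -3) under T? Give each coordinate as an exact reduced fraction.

T(p) = (2, 3)

T1 rotate counter-clockwise with cos θ = -8/17, sin θ = -15/17: (-2, -3) → (-29/17, 54/17)
T2 rotate counter-clockwise with cos θ = 8/17, sin θ = -15/17: (-29/17, 54/17) → (2, 3)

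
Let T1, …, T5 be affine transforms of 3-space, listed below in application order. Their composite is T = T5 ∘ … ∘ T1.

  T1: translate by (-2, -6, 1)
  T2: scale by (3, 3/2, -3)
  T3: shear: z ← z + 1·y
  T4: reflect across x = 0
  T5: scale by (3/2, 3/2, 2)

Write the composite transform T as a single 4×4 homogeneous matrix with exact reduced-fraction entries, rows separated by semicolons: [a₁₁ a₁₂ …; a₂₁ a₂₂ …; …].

T = [-9/2 0 0 9; 0 9/4 0 -27/2; 0 3 -6 -24; 0 0 0 1]

T1 = [1 0 0 -2; 0 1 0 -6; 0 0 1 1; 0 0 0 1]
T2·T1 = [3 0 0 -6; 0 3/2 0 -9; 0 0 -3 -3; 0 0 0 1]
T3·…·T1 = [3 0 0 -6; 0 3/2 0 -9; 0 3/2 -3 -12; 0 0 0 1]
T4·…·T1 = [-3 0 0 6; 0 3/2 0 -9; 0 3/2 -3 -12; 0 0 0 1]
T5·…·T1 = [-9/2 0 0 9; 0 9/4 0 -27/2; 0 3 -6 -24; 0 0 0 1]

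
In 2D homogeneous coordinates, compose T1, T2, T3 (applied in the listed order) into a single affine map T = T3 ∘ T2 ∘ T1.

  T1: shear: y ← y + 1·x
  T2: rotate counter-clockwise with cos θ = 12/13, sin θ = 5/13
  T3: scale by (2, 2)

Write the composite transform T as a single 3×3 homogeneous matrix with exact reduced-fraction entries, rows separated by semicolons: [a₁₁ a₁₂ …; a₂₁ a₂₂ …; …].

T = [14/13 -10/13 0; 34/13 24/13 0; 0 0 1]

T1 = [1 0 0; 1 1 0; 0 0 1]
T2·T1 = [7/13 -5/13 0; 17/13 12/13 0; 0 0 1]
T3·…·T1 = [14/13 -10/13 0; 34/13 24/13 0; 0 0 1]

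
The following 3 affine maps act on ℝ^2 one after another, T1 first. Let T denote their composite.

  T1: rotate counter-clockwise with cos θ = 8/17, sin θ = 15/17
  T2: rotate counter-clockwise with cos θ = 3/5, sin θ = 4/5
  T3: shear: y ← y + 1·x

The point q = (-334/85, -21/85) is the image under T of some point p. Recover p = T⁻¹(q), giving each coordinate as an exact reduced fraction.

T1 = [8/17 -15/17 0; 15/17 8/17 0; 0 0 1]
T2·T1 = [-36/85 -77/85 0; 77/85 -36/85 0; 0 0 1]
T3·…·T1 = [-36/85 -77/85 0; 41/85 -113/85 0; 0 0 1]
det M = 1; M⁻¹ = [-113/85 77/85 0; -41/85 -36/85 0; 0 0 1]
M⁻¹ · (-334/85, -21/85)ᵀ = (5, 2)ᵀ

p = (5, 2)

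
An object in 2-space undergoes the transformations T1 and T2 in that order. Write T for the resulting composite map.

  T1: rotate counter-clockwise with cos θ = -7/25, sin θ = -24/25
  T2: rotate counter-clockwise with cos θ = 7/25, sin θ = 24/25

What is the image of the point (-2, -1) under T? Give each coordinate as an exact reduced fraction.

T1 rotate counter-clockwise with cos θ = -7/25, sin θ = -24/25: (-2, -1) → (-2/5, 11/5)
T2 rotate counter-clockwise with cos θ = 7/25, sin θ = 24/25: (-2/5, 11/5) → (-278/125, 29/125)

T(p) = (-278/125, 29/125)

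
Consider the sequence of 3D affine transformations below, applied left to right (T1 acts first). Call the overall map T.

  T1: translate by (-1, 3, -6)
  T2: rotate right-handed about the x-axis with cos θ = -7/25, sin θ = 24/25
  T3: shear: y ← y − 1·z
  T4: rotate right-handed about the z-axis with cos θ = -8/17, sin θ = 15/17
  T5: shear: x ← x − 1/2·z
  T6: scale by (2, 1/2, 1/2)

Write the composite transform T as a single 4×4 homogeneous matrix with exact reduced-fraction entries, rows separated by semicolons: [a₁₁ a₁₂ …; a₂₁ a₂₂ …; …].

T = [-16/17 522/425 37/25 -1808/425; 15/34 124/425 4/25 -447/850; 0 12/25 -7/50 57/25; 0 0 0 1]

T1 = [1 0 0 -1; 0 1 0 3; 0 0 1 -6; 0 0 0 1]
T2·T1 = [1 0 0 -1; 0 -7/25 -24/25 123/25; 0 24/25 -7/25 114/25; 0 0 0 1]
T3·…·T1 = [1 0 0 -1; 0 -31/25 -17/25 9/25; 0 24/25 -7/25 114/25; 0 0 0 1]
T4·…·T1 = [-8/17 93/85 3/5 13/85; 15/17 248/425 8/25 -447/425; 0 24/25 -7/25 114/25; 0 0 0 1]
T5·…·T1 = [-8/17 261/425 37/50 -904/425; 15/17 248/425 8/25 -447/425; 0 24/25 -7/25 114/25; 0 0 0 1]
T6·…·T1 = [-16/17 522/425 37/25 -1808/425; 15/34 124/425 4/25 -447/850; 0 12/25 -7/50 57/25; 0 0 0 1]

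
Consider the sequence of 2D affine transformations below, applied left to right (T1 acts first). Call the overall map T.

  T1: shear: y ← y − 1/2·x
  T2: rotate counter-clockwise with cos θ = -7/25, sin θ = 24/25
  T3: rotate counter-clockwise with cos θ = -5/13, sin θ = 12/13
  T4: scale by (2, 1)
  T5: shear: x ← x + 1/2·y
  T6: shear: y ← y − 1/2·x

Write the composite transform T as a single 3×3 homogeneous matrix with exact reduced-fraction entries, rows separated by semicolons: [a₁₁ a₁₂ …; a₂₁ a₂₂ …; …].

T = [-599/260 563/650 0; 95/104 -63/52 0; 0 0 1]

T1 = [1 0 0; -1/2 1 0; 0 0 1]
T2·T1 = [1/5 -24/25 0; 11/10 -7/25 0; 0 0 1]
T3·…·T1 = [-71/65 204/325 0; -31/130 -253/325 0; 0 0 1]
T4·…·T1 = [-142/65 408/325 0; -31/130 -253/325 0; 0 0 1]
T5·…·T1 = [-599/260 563/650 0; -31/130 -253/325 0; 0 0 1]
T6·…·T1 = [-599/260 563/650 0; 95/104 -63/52 0; 0 0 1]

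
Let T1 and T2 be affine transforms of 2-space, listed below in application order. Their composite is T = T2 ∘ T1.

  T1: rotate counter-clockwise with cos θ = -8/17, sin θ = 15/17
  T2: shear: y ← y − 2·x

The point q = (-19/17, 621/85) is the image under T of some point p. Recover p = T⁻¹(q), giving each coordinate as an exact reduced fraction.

T1 = [-8/17 -15/17 0; 15/17 -8/17 0; 0 0 1]
T2·T1 = [-8/17 -15/17 0; 31/17 22/17 0; 0 0 1]
det M = 1; M⁻¹ = [22/17 15/17 0; -31/17 -8/17 0; 0 0 1]
M⁻¹ · (-19/17, 621/85)ᵀ = (5, -7/5)ᵀ

p = (5, -7/5)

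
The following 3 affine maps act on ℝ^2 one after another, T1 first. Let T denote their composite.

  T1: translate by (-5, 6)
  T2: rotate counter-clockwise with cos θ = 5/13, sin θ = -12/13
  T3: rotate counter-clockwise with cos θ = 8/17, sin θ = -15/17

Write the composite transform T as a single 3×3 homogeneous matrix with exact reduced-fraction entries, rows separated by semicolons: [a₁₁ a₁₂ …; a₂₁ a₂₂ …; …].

T1 = [1 0 -5; 0 1 6; 0 0 1]
T2·T1 = [5/13 12/13 47/13; -12/13 5/13 90/13; 0 0 1]
T3·…·T1 = [-140/221 171/221 1726/221; -171/221 -140/221 15/221; 0 0 1]

T = [-140/221 171/221 1726/221; -171/221 -140/221 15/221; 0 0 1]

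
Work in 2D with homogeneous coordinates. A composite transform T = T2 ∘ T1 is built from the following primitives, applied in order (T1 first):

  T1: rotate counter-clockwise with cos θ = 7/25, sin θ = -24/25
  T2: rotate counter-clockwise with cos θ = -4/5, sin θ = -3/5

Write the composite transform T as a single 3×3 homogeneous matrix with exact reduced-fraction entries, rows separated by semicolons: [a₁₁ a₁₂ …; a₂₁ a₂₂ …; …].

T = [-4/5 -3/5 0; 3/5 -4/5 0; 0 0 1]

T1 = [7/25 24/25 0; -24/25 7/25 0; 0 0 1]
T2·T1 = [-4/5 -3/5 0; 3/5 -4/5 0; 0 0 1]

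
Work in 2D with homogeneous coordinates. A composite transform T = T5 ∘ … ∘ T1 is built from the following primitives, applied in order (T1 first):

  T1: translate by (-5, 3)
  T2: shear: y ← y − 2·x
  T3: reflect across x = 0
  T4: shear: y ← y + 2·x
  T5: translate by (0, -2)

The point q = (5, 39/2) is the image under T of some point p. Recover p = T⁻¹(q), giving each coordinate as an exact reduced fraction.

T1 = [1 0 -5; 0 1 3; 0 0 1]
T2·T1 = [1 0 -5; -2 1 13; 0 0 1]
T3·…·T1 = [-1 0 5; -2 1 13; 0 0 1]
T4·…·T1 = [-1 0 5; -4 1 23; 0 0 1]
T5·…·T1 = [-1 0 5; -4 1 21; 0 0 1]
det M = -1; M⁻¹ = [-1 0 5; -4 1 -1; 0 0 1]
M⁻¹ · (5, 39/2)ᵀ = (0, -3/2)ᵀ

p = (0, -3/2)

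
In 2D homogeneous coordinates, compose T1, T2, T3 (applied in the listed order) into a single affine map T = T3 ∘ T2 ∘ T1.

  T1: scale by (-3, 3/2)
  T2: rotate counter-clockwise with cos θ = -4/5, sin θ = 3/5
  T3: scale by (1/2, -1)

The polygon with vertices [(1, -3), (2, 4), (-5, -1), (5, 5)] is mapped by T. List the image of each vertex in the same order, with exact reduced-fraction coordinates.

T1 scale by (-3, 3/2): (1, -3) → (-3, -9/2); (2, 4) → (-6, 6); (-5, -1) → (15, -3/2); (5, 5) → (-15, 15/2)
T2 rotate counter-clockwise with cos θ = -4/5, sin θ = 3/5: (-3, -9/2) → (51/10, 9/5); (-6, 6) → (6/5, -42/5); (15, -3/2) → (-111/10, 51/5); (-15, 15/2) → (15/2, -15)
T3 scale by (1/2, -1): (51/10, 9/5) → (51/20, -9/5); (6/5, -42/5) → (3/5, 42/5); (-111/10, 51/5) → (-111/20, -51/5); (15/2, -15) → (15/4, 15)

image vertices: (51/20, -9/5), (3/5, 42/5), (-111/20, -51/5), (15/4, 15)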